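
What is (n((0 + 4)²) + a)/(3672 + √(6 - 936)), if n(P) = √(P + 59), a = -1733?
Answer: -1060596/2247419 + 3060*√3/2247419 - 5*I*√310/4494838 + 1733*I*√930/13484514 ≈ -0.46956 + 0.0038997*I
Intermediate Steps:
n(P) = √(59 + P)
(n((0 + 4)²) + a)/(3672 + √(6 - 936)) = (√(59 + (0 + 4)²) - 1733)/(3672 + √(6 - 936)) = (√(59 + 4²) - 1733)/(3672 + √(-930)) = (√(59 + 16) - 1733)/(3672 + I*√930) = (√75 - 1733)/(3672 + I*√930) = (5*√3 - 1733)/(3672 + I*√930) = (-1733 + 5*√3)/(3672 + I*√930)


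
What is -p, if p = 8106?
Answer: -8106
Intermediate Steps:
-p = -1*8106 = -8106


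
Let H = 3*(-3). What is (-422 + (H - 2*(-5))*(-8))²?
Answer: 184900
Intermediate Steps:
H = -9
(-422 + (H - 2*(-5))*(-8))² = (-422 + (-9 - 2*(-5))*(-8))² = (-422 + (-9 + 10)*(-8))² = (-422 + 1*(-8))² = (-422 - 8)² = (-430)² = 184900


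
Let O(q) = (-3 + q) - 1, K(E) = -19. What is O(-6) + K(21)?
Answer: -29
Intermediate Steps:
O(q) = -4 + q
O(-6) + K(21) = (-4 - 6) - 19 = -10 - 19 = -29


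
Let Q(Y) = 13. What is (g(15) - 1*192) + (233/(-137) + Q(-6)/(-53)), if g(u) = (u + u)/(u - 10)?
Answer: -1364676/7261 ≈ -187.95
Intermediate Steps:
g(u) = 2*u/(-10 + u) (g(u) = (2*u)/(-10 + u) = 2*u/(-10 + u))
(g(15) - 1*192) + (233/(-137) + Q(-6)/(-53)) = (2*15/(-10 + 15) - 1*192) + (233/(-137) + 13/(-53)) = (2*15/5 - 192) + (233*(-1/137) + 13*(-1/53)) = (2*15*(⅕) - 192) + (-233/137 - 13/53) = (6 - 192) - 14130/7261 = -186 - 14130/7261 = -1364676/7261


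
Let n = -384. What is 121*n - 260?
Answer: -46724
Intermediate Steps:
121*n - 260 = 121*(-384) - 260 = -46464 - 260 = -46724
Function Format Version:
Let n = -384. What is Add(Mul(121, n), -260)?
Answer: -46724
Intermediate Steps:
Add(Mul(121, n), -260) = Add(Mul(121, -384), -260) = Add(-46464, -260) = -46724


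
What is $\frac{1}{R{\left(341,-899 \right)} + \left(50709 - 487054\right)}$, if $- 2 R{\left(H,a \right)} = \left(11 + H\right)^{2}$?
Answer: $- \frac{1}{498297} \approx -2.0068 \cdot 10^{-6}$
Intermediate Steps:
$R{\left(H,a \right)} = - \frac{\left(11 + H\right)^{2}}{2}$
$\frac{1}{R{\left(341,-899 \right)} + \left(50709 - 487054\right)} = \frac{1}{- \frac{\left(11 + 341\right)^{2}}{2} + \left(50709 - 487054\right)} = \frac{1}{- \frac{352^{2}}{2} - 436345} = \frac{1}{\left(- \frac{1}{2}\right) 123904 - 436345} = \frac{1}{-61952 - 436345} = \frac{1}{-498297} = - \frac{1}{498297}$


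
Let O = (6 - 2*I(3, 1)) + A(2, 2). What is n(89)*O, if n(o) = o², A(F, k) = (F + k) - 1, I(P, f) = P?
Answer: 23763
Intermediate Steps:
A(F, k) = -1 + F + k
O = 3 (O = (6 - 2*3) + (-1 + 2 + 2) = (6 - 6) + 3 = 0 + 3 = 3)
n(89)*O = 89²*3 = 7921*3 = 23763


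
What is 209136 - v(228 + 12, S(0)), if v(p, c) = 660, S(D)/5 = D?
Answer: 208476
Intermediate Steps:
S(D) = 5*D
209136 - v(228 + 12, S(0)) = 209136 - 1*660 = 209136 - 660 = 208476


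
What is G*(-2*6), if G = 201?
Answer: -2412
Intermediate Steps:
G*(-2*6) = 201*(-2*6) = 201*(-12) = -2412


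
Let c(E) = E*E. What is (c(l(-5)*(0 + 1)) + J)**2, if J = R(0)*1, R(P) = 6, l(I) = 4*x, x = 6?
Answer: 338724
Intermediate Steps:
l(I) = 24 (l(I) = 4*6 = 24)
c(E) = E**2
J = 6 (J = 6*1 = 6)
(c(l(-5)*(0 + 1)) + J)**2 = ((24*(0 + 1))**2 + 6)**2 = ((24*1)**2 + 6)**2 = (24**2 + 6)**2 = (576 + 6)**2 = 582**2 = 338724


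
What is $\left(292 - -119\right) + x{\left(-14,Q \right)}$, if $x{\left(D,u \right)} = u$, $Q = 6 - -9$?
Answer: $426$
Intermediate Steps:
$Q = 15$ ($Q = 6 + 9 = 15$)
$\left(292 - -119\right) + x{\left(-14,Q \right)} = \left(292 - -119\right) + 15 = \left(292 + 119\right) + 15 = 411 + 15 = 426$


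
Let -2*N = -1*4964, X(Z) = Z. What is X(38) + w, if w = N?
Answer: 2520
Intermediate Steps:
N = 2482 (N = -(-1)*4964/2 = -½*(-4964) = 2482)
w = 2482
X(38) + w = 38 + 2482 = 2520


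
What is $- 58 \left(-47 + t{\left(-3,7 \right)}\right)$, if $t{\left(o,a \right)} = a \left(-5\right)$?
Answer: $4756$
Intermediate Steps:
$t{\left(o,a \right)} = - 5 a$
$- 58 \left(-47 + t{\left(-3,7 \right)}\right) = - 58 \left(-47 - 35\right) = \left(-58\right) \left(-82\right) = 4756$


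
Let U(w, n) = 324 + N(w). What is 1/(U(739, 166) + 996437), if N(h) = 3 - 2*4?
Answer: 1/996756 ≈ 1.0033e-6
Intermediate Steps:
N(h) = -5 (N(h) = 3 - 8 = -5)
U(w, n) = 319 (U(w, n) = 324 - 5 = 319)
1/(U(739, 166) + 996437) = 1/(319 + 996437) = 1/996756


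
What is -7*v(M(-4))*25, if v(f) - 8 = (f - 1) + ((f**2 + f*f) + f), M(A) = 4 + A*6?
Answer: -134225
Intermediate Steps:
M(A) = 4 + 6*A
v(f) = 7 + 2*f + 2*f**2 (v(f) = 8 + ((f - 1) + ((f**2 + f*f) + f)) = 8 + ((-1 + f) + ((f**2 + f**2) + f)) = 8 + ((-1 + f) + (2*f**2 + f)) = 8 + ((-1 + f) + (f + 2*f**2)) = 8 + (-1 + 2*f + 2*f**2) = 7 + 2*f + 2*f**2)
-7*v(M(-4))*25 = -7*(7 + 2*(4 + 6*(-4)) + 2*(4 + 6*(-4))**2)*25 = -7*(7 + 2*(4 - 24) + 2*(4 - 24)**2)*25 = -7*(7 + 2*(-20) + 2*(-20)**2)*25 = -7*(7 - 40 + 2*400)*25 = -7*(7 - 40 + 800)*25 = -7*767*25 = -5369*25 = -134225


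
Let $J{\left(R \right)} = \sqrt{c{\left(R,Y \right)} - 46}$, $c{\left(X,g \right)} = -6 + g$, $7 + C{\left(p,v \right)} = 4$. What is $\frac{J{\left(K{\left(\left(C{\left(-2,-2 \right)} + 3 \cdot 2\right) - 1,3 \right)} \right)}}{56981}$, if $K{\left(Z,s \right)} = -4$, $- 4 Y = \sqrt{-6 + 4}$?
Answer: $\frac{\sqrt{-208 - i \sqrt{2}}}{113962} \approx 4.3022 \cdot 10^{-7} - 0.00012655 i$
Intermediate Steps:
$C{\left(p,v \right)} = -3$ ($C{\left(p,v \right)} = -7 + 4 = -3$)
$Y = - \frac{i \sqrt{2}}{4}$ ($Y = - \frac{\sqrt{-6 + 4}}{4} = - \frac{\sqrt{-2}}{4} = - \frac{i \sqrt{2}}{4} \approx - 0.35355 i$)
$J{\left(R \right)} = \sqrt{-52 - \frac{i \sqrt{2}}{4}}$ ($J{\left(R \right)} = \sqrt{\left(-6 - \frac{i \sqrt{2}}{4}\right) - 46} = \sqrt{-52 - \frac{i \sqrt{2}}{4}}$)
$\frac{J{\left(K{\left(\left(C{\left(-2,-2 \right)} + 3 \cdot 2\right) - 1,3 \right)} \right)}}{56981} = \frac{\frac{1}{2} \sqrt{-208 - i \sqrt{2}}}{56981} = \frac{\sqrt{-208 - i \sqrt{2}}}{2} \cdot \frac{1}{56981} = \frac{\sqrt{-208 - i \sqrt{2}}}{113962}$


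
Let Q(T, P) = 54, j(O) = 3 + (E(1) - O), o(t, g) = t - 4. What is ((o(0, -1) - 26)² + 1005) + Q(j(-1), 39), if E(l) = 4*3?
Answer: 1959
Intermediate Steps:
E(l) = 12
o(t, g) = -4 + t
j(O) = 15 - O (j(O) = 3 + (12 - O) = 15 - O)
((o(0, -1) - 26)² + 1005) + Q(j(-1), 39) = (((-4 + 0) - 26)² + 1005) + 54 = ((-4 - 26)² + 1005) + 54 = ((-30)² + 1005) + 54 = (900 + 1005) + 54 = 1905 + 54 = 1959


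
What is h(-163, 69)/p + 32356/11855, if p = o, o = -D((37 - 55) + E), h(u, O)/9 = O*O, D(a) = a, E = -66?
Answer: 170230933/331940 ≈ 512.84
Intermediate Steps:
h(u, O) = 9*O**2 (h(u, O) = 9*(O*O) = 9*O**2)
o = 84 (o = -((37 - 55) - 66) = -(-18 - 66) = -1*(-84) = 84)
p = 84
h(-163, 69)/p + 32356/11855 = (9*69**2)/84 + 32356/11855 = (9*4761)*(1/84) + 32356*(1/11855) = 42849*(1/84) + 32356/11855 = 14283/28 + 32356/11855 = 170230933/331940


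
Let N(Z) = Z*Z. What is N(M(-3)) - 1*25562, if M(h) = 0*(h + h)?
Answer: -25562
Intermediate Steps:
M(h) = 0 (M(h) = 0*(2*h) = 0)
N(Z) = Z²
N(M(-3)) - 1*25562 = 0² - 1*25562 = 0 - 25562 = -25562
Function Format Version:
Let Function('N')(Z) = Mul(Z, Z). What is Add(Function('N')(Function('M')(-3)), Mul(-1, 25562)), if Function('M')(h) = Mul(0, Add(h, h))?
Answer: -25562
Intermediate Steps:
Function('M')(h) = 0 (Function('M')(h) = Mul(0, Mul(2, h)) = 0)
Function('N')(Z) = Pow(Z, 2)
Add(Function('N')(Function('M')(-3)), Mul(-1, 25562)) = Add(Pow(0, 2), Mul(-1, 25562)) = Add(0, -25562) = -25562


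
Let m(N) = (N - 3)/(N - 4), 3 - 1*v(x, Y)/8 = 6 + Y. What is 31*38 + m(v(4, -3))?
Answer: 4715/4 ≈ 1178.8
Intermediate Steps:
v(x, Y) = -24 - 8*Y (v(x, Y) = 24 - 8*(6 + Y) = 24 + (-48 - 8*Y) = -24 - 8*Y)
m(N) = (-3 + N)/(-4 + N)
31*38 + m(v(4, -3)) = 31*38 + (-3 + (-24 - 8*(-3)))/(-4 + (-24 - 8*(-3))) = 1178 + (-3 + (-24 + 24))/(-4 + (-24 + 24)) = 1178 + (-3 + 0)/(-4 + 0) = 1178 - 3/(-4) = 1178 - ¼*(-3) = 1178 + ¾ = 4715/4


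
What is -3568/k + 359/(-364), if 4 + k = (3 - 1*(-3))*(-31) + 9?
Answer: 1233773/65884 ≈ 18.726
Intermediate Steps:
k = -181 (k = -4 + ((3 - 1*(-3))*(-31) + 9) = -4 + ((3 + 3)*(-31) + 9) = -4 + (6*(-31) + 9) = -4 + (-186 + 9) = -4 - 177 = -181)
-3568/k + 359/(-364) = -3568/(-181) + 359/(-364) = -3568*(-1/181) + 359*(-1/364) = 3568/181 - 359/364 = 1233773/65884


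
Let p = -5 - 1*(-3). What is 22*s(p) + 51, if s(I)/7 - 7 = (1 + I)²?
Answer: 1283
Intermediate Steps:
p = -2 (p = -5 + 3 = -2)
s(I) = 49 + 7*(1 + I)²
22*s(p) + 51 = 22*(49 + 7*(1 - 2)²) + 51 = 22*(49 + 7*(-1)²) + 51 = 22*(49 + 7*1) + 51 = 22*(49 + 7) + 51 = 22*56 + 51 = 1232 + 51 = 1283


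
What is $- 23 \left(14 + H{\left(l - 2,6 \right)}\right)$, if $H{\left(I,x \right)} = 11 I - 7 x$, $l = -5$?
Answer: $2415$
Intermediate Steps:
$H{\left(I,x \right)} = - 7 x + 11 I$
$- 23 \left(14 + H{\left(l - 2,6 \right)}\right) = - 23 \left(14 + \left(\left(-7\right) 6 + 11 \left(-5 - 2\right)\right)\right) = - 23 \left(14 + \left(-42 + 11 \left(-7\right)\right)\right) = - 23 \left(14 - 119\right) = \left(-23\right) \left(-105\right) = 2415$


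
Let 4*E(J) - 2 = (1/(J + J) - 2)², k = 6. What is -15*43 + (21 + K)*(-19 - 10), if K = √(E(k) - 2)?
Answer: -1254 - 29*I*√335/24 ≈ -1254.0 - 22.116*I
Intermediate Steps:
E(J) = ½ + (-2 + 1/(2*J))²/4 (E(J) = ½ + (1/(J + J) - 2)²/4 = ½ + (1/(2*J) - 2)²/4 = ½ + (-2 + 1/(2*J))²/4)
K = I*√335/24 (K = √((1/16)*(1 - 8*6 + 24*6²)/6² - 2) = √((1/16)*(1/36)*(1 - 48 + 24*36) - 2) = √((1/16)*(1/36)*(1 - 48 + 864) - 2) = √((1/16)*(1/36)*817 - 2) = √(817/576 - 2) = √(-335/576) = I*√335/24 ≈ 0.76262*I)
-15*43 + (21 + K)*(-19 - 10) = -15*43 + (21 + I*√335/24)*(-19 - 10) = -645 + (21 + I*√335/24)*(-29) = -645 + (-609 - 29*I*√335/24) = -1254 - 29*I*√335/24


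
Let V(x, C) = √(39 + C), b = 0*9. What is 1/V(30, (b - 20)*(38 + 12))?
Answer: -I/31 ≈ -0.032258*I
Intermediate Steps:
b = 0
1/V(30, (b - 20)*(38 + 12)) = 1/(√(39 + (0 - 20)*(38 + 12))) = 1/(√(39 - 20*50)) = 1/(√(39 - 1000)) = 1/(√(-961)) = 1/(31*I) = -I/31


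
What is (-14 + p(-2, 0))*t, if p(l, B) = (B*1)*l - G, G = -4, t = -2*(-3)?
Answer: -60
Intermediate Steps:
t = 6
p(l, B) = 4 + B*l (p(l, B) = (B*1)*l - 1*(-4) = B*l + 4 = 4 + B*l)
(-14 + p(-2, 0))*t = (-14 + (4 + 0*(-2)))*6 = (-14 + (4 + 0))*6 = (-14 + 4)*6 = -10*6 = -60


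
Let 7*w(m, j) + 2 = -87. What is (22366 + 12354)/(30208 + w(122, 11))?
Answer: 243040/211367 ≈ 1.1498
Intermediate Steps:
w(m, j) = -89/7 (w(m, j) = -2/7 + (1/7)*(-87) = -2/7 - 87/7 = -89/7)
(22366 + 12354)/(30208 + w(122, 11)) = (22366 + 12354)/(30208 - 89/7) = 34720/(211367/7) = 34720*(7/211367) = 243040/211367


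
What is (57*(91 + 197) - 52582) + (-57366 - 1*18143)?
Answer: -111675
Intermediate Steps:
(57*(91 + 197) - 52582) + (-57366 - 1*18143) = (57*288 - 52582) + (-57366 - 18143) = (16416 - 52582) - 75509 = -36166 - 75509 = -111675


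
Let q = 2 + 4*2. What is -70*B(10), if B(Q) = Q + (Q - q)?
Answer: -700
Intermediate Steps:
q = 10 (q = 2 + 8 = 10)
B(Q) = -10 + 2*Q (B(Q) = Q + (Q - 1*10) = Q + (Q - 10) = Q + (-10 + Q) = -10 + 2*Q)
-70*B(10) = -70*(-10 + 2*10) = -70*(-10 + 20) = -70*10 = -700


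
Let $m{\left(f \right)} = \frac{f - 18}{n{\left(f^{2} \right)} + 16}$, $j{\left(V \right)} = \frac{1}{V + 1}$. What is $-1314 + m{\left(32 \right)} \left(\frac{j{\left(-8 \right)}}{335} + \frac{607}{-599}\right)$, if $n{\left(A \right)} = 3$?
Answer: $- \frac{5012650418}{3812635} \approx -1314.7$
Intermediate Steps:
$j{\left(V \right)} = \frac{1}{1 + V}$
$m{\left(f \right)} = - \frac{18}{19} + \frac{f}{19}$ ($m{\left(f \right)} = \frac{f - 18}{3 + 16} = \frac{-18 + f}{19} = \left(-18 + f\right) \frac{1}{19} = - \frac{18}{19} + \frac{f}{19}$)
$-1314 + m{\left(32 \right)} \left(\frac{j{\left(-8 \right)}}{335} + \frac{607}{-599}\right) = -1314 + \left(- \frac{18}{19} + \frac{1}{19} \cdot 32\right) \left(\frac{1}{\left(1 - 8\right) 335} + \frac{607}{-599}\right) = -1314 + \left(- \frac{18}{19} + \frac{32}{19}\right) \left(\frac{1}{-7} \cdot \frac{1}{335} + 607 \left(- \frac{1}{599}\right)\right) = -1314 + \frac{14 \left(\left(- \frac{1}{7}\right) \frac{1}{335} - \frac{607}{599}\right)}{19} = -1314 + \frac{14 \left(- \frac{1}{2345} - \frac{607}{599}\right)}{19} = -1314 + \frac{14}{19} \left(- \frac{1424014}{1404655}\right) = -1314 - \frac{2848028}{3812635} = - \frac{5012650418}{3812635}$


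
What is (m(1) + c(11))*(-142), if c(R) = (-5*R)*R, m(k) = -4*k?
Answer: 86478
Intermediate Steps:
c(R) = -5*R²
(m(1) + c(11))*(-142) = (-4*1 - 5*11²)*(-142) = (-4 - 5*121)*(-142) = (-4 - 605)*(-142) = -609*(-142) = 86478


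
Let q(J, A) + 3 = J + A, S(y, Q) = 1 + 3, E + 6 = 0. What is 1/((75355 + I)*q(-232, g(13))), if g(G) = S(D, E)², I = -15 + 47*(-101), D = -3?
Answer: -1/15459867 ≈ -6.4684e-8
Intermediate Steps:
E = -6 (E = -6 + 0 = -6)
I = -4762 (I = -15 - 4747 = -4762)
S(y, Q) = 4
g(G) = 16 (g(G) = 4² = 16)
q(J, A) = -3 + A + J (q(J, A) = -3 + (J + A) = -3 + (A + J) = -3 + A + J)
1/((75355 + I)*q(-232, g(13))) = 1/((75355 - 4762)*(-3 + 16 - 232)) = 1/(70593*(-219)) = (1/70593)*(-1/219) = -1/15459867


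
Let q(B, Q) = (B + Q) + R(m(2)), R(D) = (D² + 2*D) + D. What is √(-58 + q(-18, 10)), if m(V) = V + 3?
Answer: I*√26 ≈ 5.099*I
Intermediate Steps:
m(V) = 3 + V
R(D) = D² + 3*D
q(B, Q) = 40 + B + Q (q(B, Q) = (B + Q) + (3 + 2)*(3 + (3 + 2)) = (B + Q) + 5*(3 + 5) = (B + Q) + 5*8 = (B + Q) + 40 = 40 + B + Q)
√(-58 + q(-18, 10)) = √(-58 + (40 - 18 + 10)) = √(-58 + 32) = √(-26) = I*√26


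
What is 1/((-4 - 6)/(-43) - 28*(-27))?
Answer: 43/32518 ≈ 0.0013223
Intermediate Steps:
1/((-4 - 6)/(-43) - 28*(-27)) = 1/(-10*(-1/43) + 756) = 1/(10/43 + 756) = 1/(32518/43) = 43/32518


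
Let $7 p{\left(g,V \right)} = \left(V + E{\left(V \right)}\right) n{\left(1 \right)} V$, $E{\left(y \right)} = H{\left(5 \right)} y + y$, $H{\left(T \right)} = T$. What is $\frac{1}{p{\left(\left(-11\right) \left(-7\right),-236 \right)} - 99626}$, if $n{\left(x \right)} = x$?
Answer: $- \frac{1}{43930} \approx -2.2763 \cdot 10^{-5}$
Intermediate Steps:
$E{\left(y \right)} = 6 y$ ($E{\left(y \right)} = 5 y + y = 6 y$)
$p{\left(g,V \right)} = V^{2}$ ($p{\left(g,V \right)} = \frac{\left(V + 6 V\right) 1 V}{7} = \frac{7 V 1 V}{7} = \frac{7 V V}{7} = \frac{7 V^{2}}{7} = V^{2}$)
$\frac{1}{p{\left(\left(-11\right) \left(-7\right),-236 \right)} - 99626} = \frac{1}{\left(-236\right)^{2} - 99626} = \frac{1}{55696 - 99626} = \frac{1}{-43930} = - \frac{1}{43930}$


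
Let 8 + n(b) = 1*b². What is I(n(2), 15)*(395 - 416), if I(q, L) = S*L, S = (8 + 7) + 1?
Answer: -5040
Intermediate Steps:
S = 16 (S = 15 + 1 = 16)
n(b) = -8 + b² (n(b) = -8 + 1*b² = -8 + b²)
I(q, L) = 16*L
I(n(2), 15)*(395 - 416) = (16*15)*(395 - 416) = 240*(-21) = -5040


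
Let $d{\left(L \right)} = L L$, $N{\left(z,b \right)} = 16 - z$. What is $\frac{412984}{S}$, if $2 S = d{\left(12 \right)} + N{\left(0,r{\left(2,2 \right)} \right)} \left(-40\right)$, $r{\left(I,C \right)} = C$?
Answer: $- \frac{51623}{31} \approx -1665.3$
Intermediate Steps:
$d{\left(L \right)} = L^{2}$
$S = -248$ ($S = \frac{12^{2} + \left(16 - 0\right) \left(-40\right)}{2} = \frac{144 + \left(16 + 0\right) \left(-40\right)}{2} = \frac{144 + 16 \left(-40\right)}{2} = \frac{144 - 640}{2} = \frac{1}{2} \left(-496\right) = -248$)
$\frac{412984}{S} = \frac{412984}{-248} = 412984 \left(- \frac{1}{248}\right) = - \frac{51623}{31}$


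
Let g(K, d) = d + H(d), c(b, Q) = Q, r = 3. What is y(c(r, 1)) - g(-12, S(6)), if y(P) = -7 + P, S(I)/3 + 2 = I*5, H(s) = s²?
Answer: -7146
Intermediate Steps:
S(I) = -6 + 15*I (S(I) = -6 + 3*(I*5) = -6 + 3*(5*I) = -6 + 15*I)
g(K, d) = d + d²
y(c(r, 1)) - g(-12, S(6)) = (-7 + 1) - (-6 + 15*6)*(1 + (-6 + 15*6)) = -6 - (-6 + 90)*(1 + (-6 + 90)) = -6 - 84*(1 + 84) = -6 - 84*85 = -6 - 1*7140 = -6 - 7140 = -7146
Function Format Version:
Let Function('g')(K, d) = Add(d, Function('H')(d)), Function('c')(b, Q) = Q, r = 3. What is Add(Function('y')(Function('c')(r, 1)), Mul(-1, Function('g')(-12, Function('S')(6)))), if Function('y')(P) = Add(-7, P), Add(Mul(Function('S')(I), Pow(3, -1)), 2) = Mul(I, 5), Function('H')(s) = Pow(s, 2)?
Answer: -7146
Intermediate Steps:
Function('S')(I) = Add(-6, Mul(15, I)) (Function('S')(I) = Add(-6, Mul(3, Mul(I, 5))) = Add(-6, Mul(3, Mul(5, I))) = Add(-6, Mul(15, I)))
Function('g')(K, d) = Add(d, Pow(d, 2))
Add(Function('y')(Function('c')(r, 1)), Mul(-1, Function('g')(-12, Function('S')(6)))) = Add(Add(-7, 1), Mul(-1, Mul(Add(-6, Mul(15, 6)), Add(1, Add(-6, Mul(15, 6)))))) = Add(-6, Mul(-1, Mul(Add(-6, 90), Add(1, Add(-6, 90))))) = Add(-6, Mul(-1, Mul(84, Add(1, 84)))) = Add(-6, Mul(-1, Mul(84, 85))) = Add(-6, Mul(-1, 7140)) = Add(-6, -7140) = -7146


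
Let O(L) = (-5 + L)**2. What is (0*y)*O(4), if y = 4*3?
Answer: 0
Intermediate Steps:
y = 12
(0*y)*O(4) = (0*12)*(-5 + 4)**2 = 0*(-1)**2 = 0*1 = 0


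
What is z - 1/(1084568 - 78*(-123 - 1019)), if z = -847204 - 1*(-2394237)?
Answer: 1815665998251/1173644 ≈ 1.5470e+6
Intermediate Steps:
z = 1547033 (z = -847204 + 2394237 = 1547033)
z - 1/(1084568 - 78*(-123 - 1019)) = 1547033 - 1/(1084568 - 78*(-123 - 1019)) = 1547033 - 1/(1084568 - 78*(-1142)) = 1547033 - 1/(1084568 + 89076) = 1547033 - 1/1173644 = 1815665998251/1173644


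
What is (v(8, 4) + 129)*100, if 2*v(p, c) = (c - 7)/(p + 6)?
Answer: 90225/7 ≈ 12889.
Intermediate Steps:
v(p, c) = (-7 + c)/(2*(6 + p)) (v(p, c) = ((c - 7)/(p + 6))/2 = ((-7 + c)/(6 + p))/2 = (-7 + c)/(2*(6 + p)))
(v(8, 4) + 129)*100 = ((-7 + 4)/(2*(6 + 8)) + 129)*100 = ((1/2)*(-3)/14 + 129)*100 = ((1/2)*(1/14)*(-3) + 129)*100 = (-3/28 + 129)*100 = (3609/28)*100 = 90225/7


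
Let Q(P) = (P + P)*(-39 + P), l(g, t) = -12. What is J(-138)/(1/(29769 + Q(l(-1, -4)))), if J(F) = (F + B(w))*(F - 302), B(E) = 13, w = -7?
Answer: 1704615000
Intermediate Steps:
Q(P) = 2*P*(-39 + P) (Q(P) = (2*P)*(-39 + P) = 2*P*(-39 + P))
J(F) = (-302 + F)*(13 + F) (J(F) = (F + 13)*(F - 302) = (13 + F)*(-302 + F) = (-302 + F)*(13 + F))
J(-138)/(1/(29769 + Q(l(-1, -4)))) = (-3926 + (-138)**2 - 289*(-138))/(1/(29769 + 2*(-12)*(-39 - 12))) = (-3926 + 19044 + 39882)/(1/(29769 + 2*(-12)*(-51))) = 55000/(1/(29769 + 1224)) = 55000/(1/30993) = 55000*30993 = 1704615000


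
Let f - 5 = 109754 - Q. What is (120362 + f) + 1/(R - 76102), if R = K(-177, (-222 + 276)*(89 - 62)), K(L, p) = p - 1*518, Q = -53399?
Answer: 21309930239/75162 ≈ 2.8352e+5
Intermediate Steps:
f = 163158 (f = 5 + (109754 - 1*(-53399)) = 5 + (109754 + 53399) = 5 + 163153 = 163158)
K(L, p) = -518 + p (K(L, p) = p - 518 = -518 + p)
R = 940 (R = -518 + (-222 + 276)*(89 - 62) = -518 + 54*27 = -518 + 1458 = 940)
(120362 + f) + 1/(R - 76102) = (120362 + 163158) + 1/(940 - 76102) = 283520 + 1/(-75162) = 283520 - 1/75162 = 21309930239/75162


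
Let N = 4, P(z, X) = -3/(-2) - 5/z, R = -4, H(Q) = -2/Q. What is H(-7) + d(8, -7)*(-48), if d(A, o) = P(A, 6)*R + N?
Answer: -166/7 ≈ -23.714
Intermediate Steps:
P(z, X) = 3/2 - 5/z (P(z, X) = -3*(-½) - 5/z = 3/2 - 5/z)
d(A, o) = -2 + 20/A (d(A, o) = (3/2 - 5/A)*(-4) + 4 = (-6 + 20/A) + 4 = -2 + 20/A)
H(-7) + d(8, -7)*(-48) = -2/(-7) + (-2 + 20/8)*(-48) = -2*(-⅐) + (-2 + 20*(⅛))*(-48) = 2/7 + (-2 + 5/2)*(-48) = 2/7 + (½)*(-48) = 2/7 - 24 = -166/7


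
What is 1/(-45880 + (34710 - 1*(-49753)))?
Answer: 1/38583 ≈ 2.5918e-5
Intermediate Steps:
1/(-45880 + (34710 - 1*(-49753))) = 1/(-45880 + (34710 + 49753)) = 1/(-45880 + 84463) = 1/38583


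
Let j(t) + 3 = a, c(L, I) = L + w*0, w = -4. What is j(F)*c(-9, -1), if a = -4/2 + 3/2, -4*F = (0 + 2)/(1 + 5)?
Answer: 63/2 ≈ 31.500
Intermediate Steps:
F = -1/12 (F = -(0 + 2)/(4*(1 + 5)) = -1/(2*6) = -¼*⅓ = -1/12 ≈ -0.083333)
c(L, I) = L (c(L, I) = L - 4*0 = L + 0 = L)
a = -½ (a = -4*½ + 3*(½) = -2 + 3/2 = -½ ≈ -0.50000)
j(t) = -7/2 (j(t) = -3 - ½ = -7/2)
j(F)*c(-9, -1) = -7/2*(-9) = 63/2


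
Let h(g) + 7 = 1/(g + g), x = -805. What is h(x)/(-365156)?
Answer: 11271/587901160 ≈ 1.9172e-5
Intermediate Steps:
h(g) = -7 + 1/(2*g) (h(g) = -7 + 1/(g + g) = -7 + 1/(2*g))
h(x)/(-365156) = (-7 + (1/2)/(-805))/(-365156) = (-7 + (1/2)*(-1/805))*(-1/365156) = (-7 - 1/1610)*(-1/365156) = -11271/1610*(-1/365156) = 11271/587901160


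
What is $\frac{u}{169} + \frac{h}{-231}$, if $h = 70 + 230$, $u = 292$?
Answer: $\frac{5584}{13013} \approx 0.42911$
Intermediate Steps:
$h = 300$
$\frac{u}{169} + \frac{h}{-231} = \frac{292}{169} + \frac{300}{-231} = 292 \cdot \frac{1}{169} + 300 \left(- \frac{1}{231}\right) = \frac{292}{169} - \frac{100}{77} = \frac{5584}{13013}$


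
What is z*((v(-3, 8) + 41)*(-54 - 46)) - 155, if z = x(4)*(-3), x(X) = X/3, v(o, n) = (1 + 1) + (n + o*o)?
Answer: 23845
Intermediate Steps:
v(o, n) = 2 + n + o**2 (v(o, n) = 2 + (n + o**2) = 2 + n + o**2)
x(X) = X/3 (x(X) = X*(1/3) = X/3)
z = -4 (z = ((1/3)*4)*(-3) = (4/3)*(-3) = -4)
z*((v(-3, 8) + 41)*(-54 - 46)) - 155 = -4*((2 + 8 + (-3)**2) + 41)*(-54 - 46) - 155 = -4*((2 + 8 + 9) + 41)*(-100) - 155 = -4*(19 + 41)*(-100) - 155 = -240*(-100) - 155 = -4*(-6000) - 155 = 24000 - 155 = 23845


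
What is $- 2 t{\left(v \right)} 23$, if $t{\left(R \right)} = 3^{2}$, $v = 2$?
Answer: $-414$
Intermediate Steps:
$t{\left(R \right)} = 9$
$- 2 t{\left(v \right)} 23 = \left(-2\right) 9 \cdot 23 = \left(-18\right) 23 = -414$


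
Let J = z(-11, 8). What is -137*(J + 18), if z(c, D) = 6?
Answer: -3288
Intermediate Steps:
J = 6
-137*(J + 18) = -137*(6 + 18) = -137*24 = -3288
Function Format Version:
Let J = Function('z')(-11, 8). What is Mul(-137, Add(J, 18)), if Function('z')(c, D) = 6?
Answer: -3288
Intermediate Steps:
J = 6
Mul(-137, Add(J, 18)) = Mul(-137, Add(6, 18)) = Mul(-137, 24) = -3288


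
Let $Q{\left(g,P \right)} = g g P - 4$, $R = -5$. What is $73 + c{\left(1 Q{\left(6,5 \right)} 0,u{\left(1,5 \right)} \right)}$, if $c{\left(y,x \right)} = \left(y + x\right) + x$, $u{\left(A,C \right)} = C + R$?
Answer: $73$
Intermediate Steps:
$u{\left(A,C \right)} = -5 + C$ ($u{\left(A,C \right)} = C - 5 = -5 + C$)
$Q{\left(g,P \right)} = -4 + P g^{2}$ ($Q{\left(g,P \right)} = g^{2} P - 4 = P g^{2} - 4 = -4 + P g^{2}$)
$c{\left(y,x \right)} = y + 2 x$ ($c{\left(y,x \right)} = \left(x + y\right) + x = y + 2 x$)
$73 + c{\left(1 Q{\left(6,5 \right)} 0,u{\left(1,5 \right)} \right)} = 73 + \left(1 \left(-4 + 5 \cdot 6^{2}\right) 0 + 2 \left(-5 + 5\right)\right) = 73 + \left(1 \left(-4 + 5 \cdot 36\right) 0 + 2 \cdot 0\right) = 73 + \left(1 \left(-4 + 180\right) 0 + 0\right) = 73 + \left(1 \cdot 176 \cdot 0 + 0\right) = 73 + \left(176 \cdot 0 + 0\right) = 73 + \left(0 + 0\right) = 73 + 0 = 73$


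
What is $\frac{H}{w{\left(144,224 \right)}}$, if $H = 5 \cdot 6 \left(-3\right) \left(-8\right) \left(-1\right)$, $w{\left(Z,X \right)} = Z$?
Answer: $-5$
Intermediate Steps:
$H = -720$ ($H = 30 \left(-3\right) \left(-8\right) \left(-1\right) = \left(-90\right) \left(-8\right) \left(-1\right) = 720 \left(-1\right) = -720$)
$\frac{H}{w{\left(144,224 \right)}} = - \frac{720}{144} = \left(-720\right) \frac{1}{144} = -5$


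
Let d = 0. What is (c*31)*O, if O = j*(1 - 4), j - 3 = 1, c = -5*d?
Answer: 0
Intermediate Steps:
c = 0 (c = -5*0 = 0)
j = 4 (j = 3 + 1 = 4)
O = -12 (O = 4*(1 - 4) = 4*(-3) = -12)
(c*31)*O = (0*31)*(-12) = 0*(-12) = 0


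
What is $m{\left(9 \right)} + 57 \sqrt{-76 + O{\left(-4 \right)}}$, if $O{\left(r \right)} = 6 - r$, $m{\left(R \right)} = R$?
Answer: $9 + 57 i \sqrt{66} \approx 9.0 + 463.07 i$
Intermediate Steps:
$m{\left(9 \right)} + 57 \sqrt{-76 + O{\left(-4 \right)}} = 9 + 57 \sqrt{-76 + \left(6 - -4\right)} = 9 + 57 \sqrt{-76 + \left(6 + 4\right)} = 9 + 57 \sqrt{-76 + 10} = 9 + 57 \sqrt{-66} = 9 + 57 i \sqrt{66}$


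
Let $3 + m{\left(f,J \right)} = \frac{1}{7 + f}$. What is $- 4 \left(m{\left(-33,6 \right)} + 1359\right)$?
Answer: $- \frac{70510}{13} \approx -5423.8$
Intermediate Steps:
$m{\left(f,J \right)} = -3 + \frac{1}{7 + f}$
$- 4 \left(m{\left(-33,6 \right)} + 1359\right) = - 4 \left(\frac{-20 - -99}{7 - 33} + 1359\right) = - 4 \left(\frac{-20 + 99}{-26} + 1359\right) = - 4 \left(\left(- \frac{1}{26}\right) 79 + 1359\right) = - 4 \left(- \frac{79}{26} + 1359\right) = \left(-4\right) \frac{35255}{26} = - \frac{70510}{13}$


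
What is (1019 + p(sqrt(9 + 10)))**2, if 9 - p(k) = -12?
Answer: 1081600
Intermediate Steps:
p(k) = 21 (p(k) = 9 - 1*(-12) = 9 + 12 = 21)
(1019 + p(sqrt(9 + 10)))**2 = (1019 + 21)**2 = 1040**2 = 1081600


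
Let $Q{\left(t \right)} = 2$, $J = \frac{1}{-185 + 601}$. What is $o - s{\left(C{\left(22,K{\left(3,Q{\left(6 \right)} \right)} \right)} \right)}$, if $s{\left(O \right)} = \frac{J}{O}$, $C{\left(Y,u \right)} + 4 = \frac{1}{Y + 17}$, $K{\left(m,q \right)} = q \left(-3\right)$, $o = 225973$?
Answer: $\frac{1120826083}{4960} \approx 2.2597 \cdot 10^{5}$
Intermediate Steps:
$J = \frac{1}{416} \approx 0.0024038$
$K{\left(m,q \right)} = - 3 q$
$C{\left(Y,u \right)} = -4 + \frac{1}{17 + Y}$ ($C{\left(Y,u \right)} = -4 + \frac{1}{Y + 17} = -4 + \frac{1}{17 + Y}$)
$s{\left(O \right)} = \frac{1}{416 O}$
$o - s{\left(C{\left(22,K{\left(3,Q{\left(6 \right)} \right)} \right)} \right)} = 225973 - \frac{1}{416 \frac{-67 - 88}{17 + 22}} = 225973 - \frac{1}{416 \frac{-67 - 88}{39}} = 225973 - \frac{1}{416 \cdot \frac{1}{39} \left(-155\right)} = 225973 - \frac{1}{416 \left(- \frac{155}{39}\right)} = 225973 - \frac{1}{416} \left(- \frac{39}{155}\right) = 225973 - - \frac{3}{4960} = 225973 + \frac{3}{4960} = \frac{1120826083}{4960}$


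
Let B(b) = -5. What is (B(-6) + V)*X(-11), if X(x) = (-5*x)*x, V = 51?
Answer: -27830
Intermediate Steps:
X(x) = -5*x²
(B(-6) + V)*X(-11) = (-5 + 51)*(-5*(-11)²) = 46*(-5*121) = 46*(-605) = -27830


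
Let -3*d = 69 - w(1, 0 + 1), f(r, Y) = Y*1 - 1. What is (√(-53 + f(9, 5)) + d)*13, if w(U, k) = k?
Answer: -884/3 + 91*I ≈ -294.67 + 91.0*I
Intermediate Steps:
f(r, Y) = -1 + Y (f(r, Y) = Y - 1 = -1 + Y)
d = -68/3 (d = -(69 - (0 + 1))/3 = -(69 - 1*1)/3 = -(69 - 1)/3 = -⅓*68 = -68/3 ≈ -22.667)
(√(-53 + f(9, 5)) + d)*13 = (√(-53 + (-1 + 5)) - 68/3)*13 = (√(-53 + 4) - 68/3)*13 = (√(-49) - 68/3)*13 = (7*I - 68/3)*13 = (-68/3 + 7*I)*13 = -884/3 + 91*I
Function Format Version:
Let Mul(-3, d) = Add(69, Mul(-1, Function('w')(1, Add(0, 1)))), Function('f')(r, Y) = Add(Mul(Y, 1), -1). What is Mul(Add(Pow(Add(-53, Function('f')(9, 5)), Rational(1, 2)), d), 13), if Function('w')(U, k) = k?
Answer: Add(Rational(-884, 3), Mul(91, I)) ≈ Add(-294.67, Mul(91.000, I))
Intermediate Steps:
Function('f')(r, Y) = Add(-1, Y) (Function('f')(r, Y) = Add(Y, -1) = Add(-1, Y))
d = Rational(-68, 3) (d = Mul(Rational(-1, 3), Add(69, Mul(-1, Add(0, 1)))) = Mul(Rational(-1, 3), Add(69, Mul(-1, 1))) = Mul(Rational(-1, 3), Add(69, -1)) = Mul(Rational(-1, 3), 68) = Rational(-68, 3) ≈ -22.667)
Mul(Add(Pow(Add(-53, Function('f')(9, 5)), Rational(1, 2)), d), 13) = Mul(Add(Pow(Add(-53, Add(-1, 5)), Rational(1, 2)), Rational(-68, 3)), 13) = Mul(Add(Pow(Add(-53, 4), Rational(1, 2)), Rational(-68, 3)), 13) = Mul(Add(Pow(-49, Rational(1, 2)), Rational(-68, 3)), 13) = Mul(Add(Mul(7, I), Rational(-68, 3)), 13) = Mul(Add(Rational(-68, 3), Mul(7, I)), 13) = Add(Rational(-884, 3), Mul(91, I))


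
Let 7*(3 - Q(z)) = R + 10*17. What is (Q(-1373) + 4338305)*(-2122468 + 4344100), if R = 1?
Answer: 9638069607360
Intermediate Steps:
Q(z) = -150/7 (Q(z) = 3 - (1 + 10*17)/7 = 3 - (1 + 170)/7 = 3 - ⅐*171 = 3 - 171/7 = -150/7)
(Q(-1373) + 4338305)*(-2122468 + 4344100) = (-150/7 + 4338305)*(-2122468 + 4344100) = (30367985/7)*2221632 = 9638069607360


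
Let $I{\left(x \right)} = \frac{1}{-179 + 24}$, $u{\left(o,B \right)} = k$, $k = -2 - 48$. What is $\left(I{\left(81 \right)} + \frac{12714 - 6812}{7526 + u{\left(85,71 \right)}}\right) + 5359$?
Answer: $\frac{3105404677}{579390} \approx 5359.8$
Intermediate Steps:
$k = -50$ ($k = -2 - 48 = -50$)
$u{\left(o,B \right)} = -50$
$I{\left(x \right)} = - \frac{1}{155}$ ($I{\left(x \right)} = \frac{1}{-155} = - \frac{1}{155}$)
$\left(I{\left(81 \right)} + \frac{12714 - 6812}{7526 + u{\left(85,71 \right)}}\right) + 5359 = \left(- \frac{1}{155} + \frac{12714 - 6812}{7526 - 50}\right) + 5359 = \left(- \frac{1}{155} + \frac{5902}{7476}\right) + 5359 = \left(- \frac{1}{155} + 5902 \cdot \frac{1}{7476}\right) + 5359 = \left(- \frac{1}{155} + \frac{2951}{3738}\right) + 5359 = \frac{453667}{579390} + 5359 = \frac{3105404677}{579390}$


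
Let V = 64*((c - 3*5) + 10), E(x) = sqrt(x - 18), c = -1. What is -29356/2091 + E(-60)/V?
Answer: -716/51 - I*sqrt(78)/384 ≈ -14.039 - 0.022999*I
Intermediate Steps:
E(x) = sqrt(-18 + x)
V = -384 (V = 64*((-1 - 3*5) + 10) = 64*((-1 - 15) + 10) = 64*(-16 + 10) = 64*(-6) = -384)
-29356/2091 + E(-60)/V = -29356/2091 + sqrt(-18 - 60)/(-384) = -29356*1/2091 + sqrt(-78)*(-1/384) = -716/51 + (I*sqrt(78))*(-1/384) = -716/51 - I*sqrt(78)/384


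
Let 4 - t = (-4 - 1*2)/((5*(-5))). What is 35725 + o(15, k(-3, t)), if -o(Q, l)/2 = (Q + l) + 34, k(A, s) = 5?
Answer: 35617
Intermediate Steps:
t = 94/25 (t = 4 - (-4 - 1*2)/(5*(-5)) = 4 - (-4 - 2)/(-25) = 4 - (-6)*(-1)/25 = 4 - 1*6/25 = 4 - 6/25 = 94/25 ≈ 3.7600)
o(Q, l) = -68 - 2*Q - 2*l (o(Q, l) = -2*((Q + l) + 34) = -2*(34 + Q + l) = -68 - 2*Q - 2*l)
35725 + o(15, k(-3, t)) = 35725 + (-68 - 2*15 - 2*5) = 35725 + (-68 - 30 - 10) = 35725 - 108 = 35617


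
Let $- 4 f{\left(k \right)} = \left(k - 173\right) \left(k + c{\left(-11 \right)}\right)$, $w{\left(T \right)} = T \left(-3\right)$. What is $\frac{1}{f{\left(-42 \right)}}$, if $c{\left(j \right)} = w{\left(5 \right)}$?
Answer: $- \frac{4}{12255} \approx -0.0003264$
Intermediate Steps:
$w{\left(T \right)} = - 3 T$
$c{\left(j \right)} = -15$ ($c{\left(j \right)} = \left(-3\right) 5 = -15$)
$f{\left(k \right)} = - \frac{\left(-173 + k\right) \left(-15 + k\right)}{4}$ ($f{\left(k \right)} = - \frac{\left(k - 173\right) \left(k - 15\right)}{4} = - \frac{\left(-173 + k\right) \left(-15 + k\right)}{4}$)
$\frac{1}{f{\left(-42 \right)}} = \frac{1}{- \frac{2595}{4} + 47 \left(-42\right) - \frac{\left(-42\right)^{2}}{4}} = \frac{1}{- \frac{2595}{4} - 1974 - 441} = \frac{1}{- \frac{12255}{4}} = - \frac{4}{12255}$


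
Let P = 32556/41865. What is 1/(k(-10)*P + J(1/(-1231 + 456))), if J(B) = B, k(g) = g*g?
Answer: 2163025/168203209 ≈ 0.012860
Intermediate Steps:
k(g) = g²
P = 10852/13955 (P = 32556*(1/41865) = 10852/13955 ≈ 0.77764)
1/(k(-10)*P + J(1/(-1231 + 456))) = 1/((-10)²*(10852/13955) + 1/(-1231 + 456)) = 1/(100*(10852/13955) + 1/(-775)) = 1/(217040/2791 - 1/775) = 1/(168203209/2163025) = 2163025/168203209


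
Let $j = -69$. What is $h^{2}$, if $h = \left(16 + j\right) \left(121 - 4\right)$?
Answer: $38452401$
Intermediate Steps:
$h = -6201$ ($h = \left(16 - 69\right) \left(121 - 4\right) = \left(-53\right) 117 = -6201$)
$h^{2} = \left(-6201\right)^{2} = 38452401$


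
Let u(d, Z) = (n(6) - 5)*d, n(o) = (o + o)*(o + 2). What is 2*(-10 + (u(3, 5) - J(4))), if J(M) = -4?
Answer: 534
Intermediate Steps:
n(o) = 2*o*(2 + o) (n(o) = (2*o)*(2 + o) = 2*o*(2 + o))
u(d, Z) = 91*d (u(d, Z) = (2*6*(2 + 6) - 5)*d = (2*6*8 - 5)*d = (96 - 5)*d = 91*d)
2*(-10 + (u(3, 5) - J(4))) = 2*(-10 + (91*3 - 1*(-4))) = 2*(-10 + (273 + 4)) = 2*(-10 + 277) = 2*267 = 534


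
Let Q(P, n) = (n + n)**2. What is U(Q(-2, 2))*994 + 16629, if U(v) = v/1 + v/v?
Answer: 33527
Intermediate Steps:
Q(P, n) = 4*n**2 (Q(P, n) = (2*n)**2 = 4*n**2)
U(v) = 1 + v (U(v) = v*1 + 1 = v + 1 = 1 + v)
U(Q(-2, 2))*994 + 16629 = (1 + 4*2**2)*994 + 16629 = (1 + 4*4)*994 + 16629 = (1 + 16)*994 + 16629 = 17*994 + 16629 = 16898 + 16629 = 33527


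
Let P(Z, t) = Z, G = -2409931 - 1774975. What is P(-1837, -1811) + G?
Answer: -4186743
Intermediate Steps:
G = -4184906
P(-1837, -1811) + G = -1837 - 4184906 = -4186743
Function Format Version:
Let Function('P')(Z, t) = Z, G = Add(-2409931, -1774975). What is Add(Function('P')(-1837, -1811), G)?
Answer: -4186743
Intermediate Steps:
G = -4184906
Add(Function('P')(-1837, -1811), G) = Add(-1837, -4184906) = -4186743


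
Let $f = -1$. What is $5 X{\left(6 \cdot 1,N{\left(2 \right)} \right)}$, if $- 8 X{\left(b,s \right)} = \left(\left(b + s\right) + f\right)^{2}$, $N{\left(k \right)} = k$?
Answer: $- \frac{245}{8} \approx -30.625$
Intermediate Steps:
$X{\left(b,s \right)} = - \frac{\left(-1 + b + s\right)^{2}}{8}$ ($X{\left(b,s \right)} = - \frac{\left(\left(b + s\right) - 1\right)^{2}}{8} = - \frac{\left(-1 + b + s\right)^{2}}{8}$)
$5 X{\left(6 \cdot 1,N{\left(2 \right)} \right)} = 5 \left(- \frac{\left(-1 + 6 \cdot 1 + 2\right)^{2}}{8}\right) = 5 \left(- \frac{\left(-1 + 6 + 2\right)^{2}}{8}\right) = 5 \left(- \frac{7^{2}}{8}\right) = 5 \left(\left(- \frac{1}{8}\right) 49\right) = 5 \left(- \frac{49}{8}\right) = - \frac{245}{8}$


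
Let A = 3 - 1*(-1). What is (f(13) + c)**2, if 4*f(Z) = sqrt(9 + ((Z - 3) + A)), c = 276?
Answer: (1104 + sqrt(23))**2/16 ≈ 76839.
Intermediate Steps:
A = 4 (A = 3 + 1 = 4)
f(Z) = sqrt(10 + Z)/4 (f(Z) = sqrt(9 + ((Z - 3) + 4))/4 = sqrt(9 + ((-3 + Z) + 4))/4 = sqrt(9 + (1 + Z))/4 = sqrt(10 + Z)/4)
(f(13) + c)**2 = (sqrt(10 + 13)/4 + 276)**2 = (sqrt(23)/4 + 276)**2 = (276 + sqrt(23)/4)**2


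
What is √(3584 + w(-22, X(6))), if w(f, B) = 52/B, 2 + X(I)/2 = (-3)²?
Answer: √175798/7 ≈ 59.898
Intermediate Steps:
X(I) = 14 (X(I) = -4 + 2*(-3)² = -4 + 2*9 = -4 + 18 = 14)
√(3584 + w(-22, X(6))) = √(3584 + 52/14) = √(3584 + 52*(1/14)) = √(3584 + 26/7) = √(25114/7) = √175798/7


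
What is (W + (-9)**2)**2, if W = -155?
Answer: 5476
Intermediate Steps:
(W + (-9)**2)**2 = (-155 + (-9)**2)**2 = (-155 + 81)**2 = (-74)**2 = 5476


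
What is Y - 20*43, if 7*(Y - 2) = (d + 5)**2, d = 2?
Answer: -851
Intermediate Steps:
Y = 9 (Y = 2 + (2 + 5)**2/7 = 2 + (1/7)*7**2 = 2 + (1/7)*49 = 2 + 7 = 9)
Y - 20*43 = 9 - 20*43 = 9 - 860 = -851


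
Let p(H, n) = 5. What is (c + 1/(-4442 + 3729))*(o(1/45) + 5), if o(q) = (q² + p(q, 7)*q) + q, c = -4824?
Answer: -1554659876/62775 ≈ -24766.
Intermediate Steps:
o(q) = q² + 6*q (o(q) = (q² + 5*q) + q = q² + 6*q)
(c + 1/(-4442 + 3729))*(o(1/45) + 5) = (-4824 + 1/(-4442 + 3729))*((6 + 1/45)/45 + 5) = (-4824 + 1/(-713))*((6 + 1/45)/45 + 5) = (-4824 - 1/713)*((1/45)*(271/45) + 5) = -3439513*(271/2025 + 5)/713 = -3439513/713*10396/2025 = -1554659876/62775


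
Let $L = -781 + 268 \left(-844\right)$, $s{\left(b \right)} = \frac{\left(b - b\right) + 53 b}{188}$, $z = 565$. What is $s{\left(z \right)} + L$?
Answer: $- \frac{42640979}{188} \approx -2.2681 \cdot 10^{5}$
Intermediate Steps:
$s{\left(b \right)} = \frac{53 b}{188}$ ($s{\left(b \right)} = \left(0 + 53 b\right) \frac{1}{188} = 53 b \frac{1}{188} = \frac{53 b}{188}$)
$L = -226973$ ($L = -781 - 226192 = -226973$)
$s{\left(z \right)} + L = \frac{53}{188} \cdot 565 - 226973 = \frac{29945}{188} - 226973 = - \frac{42640979}{188}$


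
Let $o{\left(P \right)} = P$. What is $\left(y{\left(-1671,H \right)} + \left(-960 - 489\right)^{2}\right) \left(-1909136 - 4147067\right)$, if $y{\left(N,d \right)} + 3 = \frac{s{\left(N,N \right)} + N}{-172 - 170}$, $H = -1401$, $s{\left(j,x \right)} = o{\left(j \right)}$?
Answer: $- \frac{724792100569529}{57} \approx -1.2716 \cdot 10^{13}$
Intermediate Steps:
$s{\left(j,x \right)} = j$
$y{\left(N,d \right)} = -3 - \frac{N}{171}$ ($y{\left(N,d \right)} = -3 + \frac{N + N}{-172 - 170} = -3 + \frac{2 N}{-342} = -3 + 2 N \left(- \frac{1}{342}\right) = -3 - \frac{N}{171}$)
$\left(y{\left(-1671,H \right)} + \left(-960 - 489\right)^{2}\right) \left(-1909136 - 4147067\right) = \left(\left(-3 - - \frac{557}{57}\right) + \left(-960 - 489\right)^{2}\right) \left(-1909136 - 4147067\right) = \left(\left(-3 + \frac{557}{57}\right) + \left(-1449\right)^{2}\right) \left(-6056203\right) = \left(\frac{386}{57} + 2099601\right) \left(-6056203\right) = \frac{119677643}{57} \left(-6056203\right) = - \frac{724792100569529}{57}$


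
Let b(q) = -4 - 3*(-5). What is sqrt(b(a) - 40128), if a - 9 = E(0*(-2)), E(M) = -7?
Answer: I*sqrt(40117) ≈ 200.29*I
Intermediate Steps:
a = 2 (a = 9 - 7 = 2)
b(q) = 11 (b(q) = -4 + 15 = 11)
sqrt(b(a) - 40128) = sqrt(11 - 40128) = sqrt(-40117) = I*sqrt(40117)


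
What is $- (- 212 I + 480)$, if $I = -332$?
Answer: $-70864$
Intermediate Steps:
$- (- 212 I + 480) = - (\left(-212\right) \left(-332\right) + 480) = - (70384 + 480) = \left(-1\right) 70864 = -70864$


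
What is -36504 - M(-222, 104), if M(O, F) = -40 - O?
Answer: -36686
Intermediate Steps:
-36504 - M(-222, 104) = -36504 - (-40 - 1*(-222)) = -36504 - (-40 + 222) = -36504 - 1*182 = -36504 - 182 = -36686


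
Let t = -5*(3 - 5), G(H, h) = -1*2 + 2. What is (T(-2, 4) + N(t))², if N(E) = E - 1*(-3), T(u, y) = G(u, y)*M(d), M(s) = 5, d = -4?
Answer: 169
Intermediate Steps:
G(H, h) = 0 (G(H, h) = -2 + 2 = 0)
t = 10 (t = -5*(-2) = 10)
T(u, y) = 0 (T(u, y) = 0*5 = 0)
N(E) = 3 + E (N(E) = E + 3 = 3 + E)
(T(-2, 4) + N(t))² = (0 + (3 + 10))² = (0 + 13)² = 13² = 169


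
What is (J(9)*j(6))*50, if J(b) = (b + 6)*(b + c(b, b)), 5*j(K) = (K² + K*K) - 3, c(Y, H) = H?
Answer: 186300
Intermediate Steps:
j(K) = -⅗ + 2*K²/5 (j(K) = ((K² + K*K) - 3)/5 = ((K² + K²) - 3)/5 = (2*K² - 3)/5 = (-3 + 2*K²)/5 = -⅗ + 2*K²/5)
J(b) = 2*b*(6 + b) (J(b) = (b + 6)*(b + b) = (6 + b)*(2*b) = 2*b*(6 + b))
(J(9)*j(6))*50 = ((2*9*(6 + 9))*(-⅗ + (⅖)*6²))*50 = ((2*9*15)*(-⅗ + (⅖)*36))*50 = (270*(-⅗ + 72/5))*50 = (270*(69/5))*50 = 3726*50 = 186300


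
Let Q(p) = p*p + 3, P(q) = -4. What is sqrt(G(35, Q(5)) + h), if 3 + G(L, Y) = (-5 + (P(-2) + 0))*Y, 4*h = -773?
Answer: I*sqrt(1793)/2 ≈ 21.172*I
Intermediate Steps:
h = -773/4 (h = (1/4)*(-773) = -773/4 ≈ -193.25)
Q(p) = 3 + p**2 (Q(p) = p**2 + 3 = 3 + p**2)
G(L, Y) = -3 - 9*Y (G(L, Y) = -3 + (-5 + (-4 + 0))*Y = -3 + (-5 - 4)*Y = -3 - 9*Y)
sqrt(G(35, Q(5)) + h) = sqrt((-3 - 9*(3 + 5**2)) - 773/4) = sqrt((-3 - 9*(3 + 25)) - 773/4) = sqrt((-3 - 9*28) - 773/4) = sqrt((-3 - 252) - 773/4) = sqrt(-255 - 773/4) = sqrt(-1793/4) = I*sqrt(1793)/2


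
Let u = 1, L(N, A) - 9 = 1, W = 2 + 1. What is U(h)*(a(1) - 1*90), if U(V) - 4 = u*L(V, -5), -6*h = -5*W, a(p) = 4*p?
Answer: -1204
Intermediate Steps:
W = 3
L(N, A) = 10 (L(N, A) = 9 + 1 = 10)
h = 5/2 (h = -(-5)*3/6 = -⅙*(-15) = 5/2 ≈ 2.5000)
U(V) = 14 (U(V) = 4 + 1*10 = 4 + 10 = 14)
U(h)*(a(1) - 1*90) = 14*(4*1 - 1*90) = 14*(4 - 90) = 14*(-86) = -1204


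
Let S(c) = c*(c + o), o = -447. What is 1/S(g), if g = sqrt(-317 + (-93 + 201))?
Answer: -1/200018 + 447*I*sqrt(209)/41803762 ≈ -4.9996e-6 + 0.00015458*I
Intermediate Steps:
g = I*sqrt(209) (g = sqrt(-317 + 108) = sqrt(-209) = I*sqrt(209) ≈ 14.457*I)
S(c) = c*(-447 + c) (S(c) = c*(c - 447) = c*(-447 + c))
1/S(g) = 1/((I*sqrt(209))*(-447 + I*sqrt(209))) = 1/(I*sqrt(209)*(-447 + I*sqrt(209))) = -I*sqrt(209)/(209*(-447 + I*sqrt(209)))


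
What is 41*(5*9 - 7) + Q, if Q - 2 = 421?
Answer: 1981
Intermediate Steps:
Q = 423 (Q = 2 + 421 = 423)
41*(5*9 - 7) + Q = 41*(5*9 - 7) + 423 = 41*(45 - 7) + 423 = 41*38 + 423 = 1558 + 423 = 1981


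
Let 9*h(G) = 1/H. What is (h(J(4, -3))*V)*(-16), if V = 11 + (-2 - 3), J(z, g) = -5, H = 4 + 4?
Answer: -4/3 ≈ -1.3333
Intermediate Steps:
H = 8
V = 6 (V = 11 - 5 = 6)
h(G) = 1/72 (h(G) = (⅑)/8 = (⅑)*(⅛) = 1/72)
(h(J(4, -3))*V)*(-16) = ((1/72)*6)*(-16) = (1/12)*(-16) = -4/3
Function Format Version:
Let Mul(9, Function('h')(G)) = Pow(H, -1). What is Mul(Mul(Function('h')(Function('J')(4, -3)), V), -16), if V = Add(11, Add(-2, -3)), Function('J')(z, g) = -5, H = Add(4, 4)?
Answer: Rational(-4, 3) ≈ -1.3333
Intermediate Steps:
H = 8
V = 6 (V = Add(11, -5) = 6)
Function('h')(G) = Rational(1, 72) (Function('h')(G) = Mul(Rational(1, 9), Pow(8, -1)) = Mul(Rational(1, 9), Rational(1, 8)) = Rational(1, 72))
Mul(Mul(Function('h')(Function('J')(4, -3)), V), -16) = Mul(Mul(Rational(1, 72), 6), -16) = Mul(Rational(1, 12), -16) = Rational(-4, 3)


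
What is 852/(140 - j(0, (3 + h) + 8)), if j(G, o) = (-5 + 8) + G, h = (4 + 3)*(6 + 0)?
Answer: 852/137 ≈ 6.2190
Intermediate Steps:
h = 42 (h = 7*6 = 42)
j(G, o) = 3 + G
852/(140 - j(0, (3 + h) + 8)) = 852/(140 - (3 + 0)) = 852/(140 - 1*3) = 852/(140 - 3) = 852/137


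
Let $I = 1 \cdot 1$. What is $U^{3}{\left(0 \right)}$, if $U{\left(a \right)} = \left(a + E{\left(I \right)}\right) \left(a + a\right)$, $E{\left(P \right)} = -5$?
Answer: $0$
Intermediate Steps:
$I = 1$
$U{\left(a \right)} = 2 a \left(-5 + a\right)$ ($U{\left(a \right)} = \left(a - 5\right) \left(a + a\right) = \left(-5 + a\right) 2 a = 2 a \left(-5 + a\right)$)
$U^{3}{\left(0 \right)} = \left(2 \cdot 0 \left(-5 + 0\right)\right)^{3} = \left(2 \cdot 0 \left(-5\right)\right)^{3} = 0^{3} = 0$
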